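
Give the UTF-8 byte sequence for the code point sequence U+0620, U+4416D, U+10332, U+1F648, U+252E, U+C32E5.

U+0620: 2-byte form → D8 A0.
U+4416D: 4-byte form → F1 84 85 AD.
U+10332: 4-byte form → F0 90 8C B2.
U+1F648: 4-byte form → F0 9F 99 88.
U+252E: 3-byte form → E2 94 AE.
U+C32E5: 4-byte form → F3 83 8B A5.
Concatenated (21 bytes): D8 A0 F1 84 85 AD F0 90 8C B2 F0 9F 99 88 E2 94 AE F3 83 8B A5.

D8 A0 F1 84 85 AD F0 90 8C B2 F0 9F 99 88 E2 94 AE F3 83 8B A5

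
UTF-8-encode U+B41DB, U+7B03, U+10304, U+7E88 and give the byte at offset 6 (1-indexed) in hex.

1-indexed offset 6 is 0-indexed offset 5.
U+B41DB → 4-byte form F2 B4 87 9B at offsets 0–3.
U+7B03 → 3-byte form E7 AC 83 at offsets 4–6.
Offset 5 falls in char 2's range; it's byte 2 of E7 AC 83 = 0xAC.

0xAC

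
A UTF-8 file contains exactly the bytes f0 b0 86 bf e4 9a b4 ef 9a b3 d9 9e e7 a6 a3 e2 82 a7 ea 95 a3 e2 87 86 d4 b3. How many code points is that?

Byte at offset 0: 0xF0 = 11110000 → 4-byte char (#1). Advance 4.
Byte at offset 4: 0xE4 = 11100100 → 3-byte char (#2). Advance 3.
Byte at offset 7: 0xEF = 11101111 → 3-byte char (#3). Advance 3.
Byte at offset 10: 0xD9 = 11011001 → 2-byte char (#4). Advance 2.
Byte at offset 12: 0xE7 = 11100111 → 3-byte char (#5). Advance 3.
Byte at offset 15: 0xE2 = 11100010 → 3-byte char (#6). Advance 3.
Byte at offset 18: 0xEA = 11101010 → 3-byte char (#7). Advance 3.
Byte at offset 21: 0xE2 = 11100010 → 3-byte char (#8). Advance 3.
Byte at offset 24: 0xD4 = 11010100 → 2-byte char (#9). Advance 2.
Reached end at offset 26 after 9 code points.

9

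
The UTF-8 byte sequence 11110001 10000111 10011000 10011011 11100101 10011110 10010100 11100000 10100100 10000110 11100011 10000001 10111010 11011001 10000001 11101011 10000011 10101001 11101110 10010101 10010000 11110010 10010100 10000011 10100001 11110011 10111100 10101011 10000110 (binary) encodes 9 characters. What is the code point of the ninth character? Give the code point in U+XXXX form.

U+FCAC6

Offset 0: leading byte 0xF1 = 11110001 → 4-byte char #1 = F1 87 98 9B.
Offset 4: leading byte 0xE5 = 11100101 → 3-byte char #2 = E5 9E 94.
Offset 7: leading byte 0xE0 = 11100000 → 3-byte char #3 = E0 A4 86.
Offset 10: leading byte 0xE3 = 11100011 → 3-byte char #4 = E3 81 BA.
Offset 13: leading byte 0xD9 = 11011001 → 2-byte char #5 = D9 81.
Offset 15: leading byte 0xEB = 11101011 → 3-byte char #6 = EB 83 A9.
Offset 18: leading byte 0xEE = 11101110 → 3-byte char #7 = EE 95 90.
Offset 21: leading byte 0xF2 = 11110010 → 4-byte char #8 = F2 94 83 A1.
Offset 25: leading byte 0xF3 = 11110011 → 4-byte char #9 = F3 BC AB 86.
Leading byte 0xF3 = 11110011 matches 11110xxx → 4-byte sequence.
Byte 1: 0xF3 = 11110011, payload 011 (3 bits).
Byte 2: 0xBC = 10111100 (10xxxxxx ✓), payload 111100.
Byte 3: 0xAB = 10101011 (10xxxxxx ✓), payload 101011.
Byte 4: 0x86 = 10000110 (10xxxxxx ✓), payload 000110.
Concatenate: 011111100101011000110 = 0xFCAC6 (21 bits → U+FCAC6).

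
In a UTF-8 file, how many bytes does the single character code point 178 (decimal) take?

2

U+00B2 = 0xB2. UTF-8 uses 1 byte below 0x80, 2 below 0x800, 3 below 0x10000, 4 up to 0x10FFFF. 0xB2 is in U+0080–U+07FF → 2 bytes.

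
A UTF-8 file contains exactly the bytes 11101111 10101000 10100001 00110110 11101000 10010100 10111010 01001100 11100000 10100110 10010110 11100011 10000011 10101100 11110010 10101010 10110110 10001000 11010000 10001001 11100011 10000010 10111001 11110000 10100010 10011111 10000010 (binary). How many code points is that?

Byte at offset 0: 0xEF = 11101111 → 3-byte char (#1). Advance 3.
Byte at offset 3: 0x36 = 00110110 → 1-byte char (#2). Advance 1.
Byte at offset 4: 0xE8 = 11101000 → 3-byte char (#3). Advance 3.
Byte at offset 7: 0x4C = 01001100 → 1-byte char (#4). Advance 1.
Byte at offset 8: 0xE0 = 11100000 → 3-byte char (#5). Advance 3.
Byte at offset 11: 0xE3 = 11100011 → 3-byte char (#6). Advance 3.
Byte at offset 14: 0xF2 = 11110010 → 4-byte char (#7). Advance 4.
Byte at offset 18: 0xD0 = 11010000 → 2-byte char (#8). Advance 2.
Byte at offset 20: 0xE3 = 11100011 → 3-byte char (#9). Advance 3.
Byte at offset 23: 0xF0 = 11110000 → 4-byte char (#10). Advance 4.
Reached end at offset 27 after 10 code points.

10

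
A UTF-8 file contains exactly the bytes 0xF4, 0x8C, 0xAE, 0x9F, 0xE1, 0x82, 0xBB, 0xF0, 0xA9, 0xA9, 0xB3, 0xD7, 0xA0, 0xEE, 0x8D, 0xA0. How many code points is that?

5

Byte at offset 0: 0xF4 = 11110100 → 4-byte char (#1). Advance 4.
Byte at offset 4: 0xE1 = 11100001 → 3-byte char (#2). Advance 3.
Byte at offset 7: 0xF0 = 11110000 → 4-byte char (#3). Advance 4.
Byte at offset 11: 0xD7 = 11010111 → 2-byte char (#4). Advance 2.
Byte at offset 13: 0xEE = 11101110 → 3-byte char (#5). Advance 3.
Reached end at offset 16 after 5 code points.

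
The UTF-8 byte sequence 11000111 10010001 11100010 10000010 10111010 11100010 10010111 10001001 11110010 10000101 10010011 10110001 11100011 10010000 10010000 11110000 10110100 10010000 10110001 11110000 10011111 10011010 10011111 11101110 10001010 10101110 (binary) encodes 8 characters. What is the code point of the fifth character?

Offset 0: leading byte 0xC7 = 11000111 → 2-byte char #1 = C7 91.
Offset 2: leading byte 0xE2 = 11100010 → 3-byte char #2 = E2 82 BA.
Offset 5: leading byte 0xE2 = 11100010 → 3-byte char #3 = E2 97 89.
Offset 8: leading byte 0xF2 = 11110010 → 4-byte char #4 = F2 85 93 B1.
Offset 12: leading byte 0xE3 = 11100011 → 3-byte char #5 = E3 90 90.
Leading byte 0xE3 = 11100011 matches 1110xxxx → 3-byte sequence.
Byte 1: 0xE3 = 11100011, payload 0011 (4 bits).
Byte 2: 0x90 = 10010000 (10xxxxxx ✓), payload 010000.
Byte 3: 0x90 = 10010000 (10xxxxxx ✓), payload 010000.
Concatenate: 0011010000010000 = 0x3410 (16 bits → U+3410).

U+3410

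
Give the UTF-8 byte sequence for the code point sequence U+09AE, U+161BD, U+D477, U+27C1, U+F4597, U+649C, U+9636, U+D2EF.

E0 A6 AE F0 96 86 BD ED 91 B7 E2 9F 81 F3 B4 96 97 E6 92 9C E9 98 B6 ED 8B AF

U+09AE: 3-byte form → E0 A6 AE.
U+161BD: 4-byte form → F0 96 86 BD.
U+D477: 3-byte form → ED 91 B7.
U+27C1: 3-byte form → E2 9F 81.
U+F4597: 4-byte form → F3 B4 96 97.
U+649C: 3-byte form → E6 92 9C.
U+9636: 3-byte form → E9 98 B6.
U+D2EF: 3-byte form → ED 8B AF.
Concatenated (26 bytes): E0 A6 AE F0 96 86 BD ED 91 B7 E2 9F 81 F3 B4 96 97 E6 92 9C E9 98 B6 ED 8B AF.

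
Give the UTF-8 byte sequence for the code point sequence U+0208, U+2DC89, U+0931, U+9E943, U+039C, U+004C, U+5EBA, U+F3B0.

C8 88 F0 AD B2 89 E0 A4 B1 F2 9E A5 83 CE 9C 4C E5 BA BA EF 8E B0

U+0208: 2-byte form → C8 88.
U+2DC89: 4-byte form → F0 AD B2 89.
U+0931: 3-byte form → E0 A4 B1.
U+9E943: 4-byte form → F2 9E A5 83.
U+039C: 2-byte form → CE 9C.
U+004C: 1-byte form → 4C.
U+5EBA: 3-byte form → E5 BA BA.
U+F3B0: 3-byte form → EF 8E B0.
Concatenated (22 bytes): C8 88 F0 AD B2 89 E0 A4 B1 F2 9E A5 83 CE 9C 4C E5 BA BA EF 8E B0.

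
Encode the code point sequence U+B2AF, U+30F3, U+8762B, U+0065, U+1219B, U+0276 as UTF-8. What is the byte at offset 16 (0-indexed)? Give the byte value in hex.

0xB6

U+B2AF → 3-byte form EB 8A AF at offsets 0–2.
U+30F3 → 3-byte form E3 83 B3 at offsets 3–5.
U+8762B → 4-byte form F2 87 98 AB at offsets 6–9.
U+0065 → 1-byte form 65 at offsets 10–10.
U+1219B → 4-byte form F0 92 86 9B at offsets 11–14.
U+0276 → 2-byte form C9 B6 at offsets 15–16.
Offset 16 falls in char 6's range; it's byte 2 of C9 B6 = 0xB6.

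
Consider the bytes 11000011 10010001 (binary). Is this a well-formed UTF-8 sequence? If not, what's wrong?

Leading byte 0xC3 = 11000011 → 2-byte form.
Continuation bytes 0x91=10010001 all match 10xxxxxx.
Decoded value 0xD1 is ≥ 0x80 (shortest form) and not a surrogate.

valid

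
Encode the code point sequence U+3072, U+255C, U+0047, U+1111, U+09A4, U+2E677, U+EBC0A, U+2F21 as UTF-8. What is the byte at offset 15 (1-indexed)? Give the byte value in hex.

0xAE

1-indexed offset 15 is 0-indexed offset 14.
U+3072 → 3-byte form E3 81 B2 at offsets 0–2.
U+255C → 3-byte form E2 95 9C at offsets 3–5.
U+0047 → 1-byte form 47 at offsets 6–6.
U+1111 → 3-byte form E1 84 91 at offsets 7–9.
U+09A4 → 3-byte form E0 A6 A4 at offsets 10–12.
U+2E677 → 4-byte form F0 AE 99 B7 at offsets 13–16.
Offset 14 falls in char 6's range; it's byte 2 of F0 AE 99 B7 = 0xAE.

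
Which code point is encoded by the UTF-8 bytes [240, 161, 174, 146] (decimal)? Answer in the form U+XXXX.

Leading byte 0xF0 = 11110000 matches 11110xxx → 4-byte sequence.
Byte 1: 0xF0 = 11110000, payload 000 (3 bits).
Byte 2: 0xA1 = 10100001 (10xxxxxx ✓), payload 100001.
Byte 3: 0xAE = 10101110 (10xxxxxx ✓), payload 101110.
Byte 4: 0x92 = 10010010 (10xxxxxx ✓), payload 010010.
Concatenate: 000100001101110010010 = 0x21B92 (21 bits → U+21B92).

U+21B92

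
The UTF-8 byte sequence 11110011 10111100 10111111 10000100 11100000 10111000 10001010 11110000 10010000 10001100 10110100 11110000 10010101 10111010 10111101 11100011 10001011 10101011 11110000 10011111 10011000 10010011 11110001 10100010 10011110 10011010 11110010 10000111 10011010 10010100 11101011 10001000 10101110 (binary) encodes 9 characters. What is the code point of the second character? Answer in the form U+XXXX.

Offset 0: leading byte 0xF3 = 11110011 → 4-byte char #1 = F3 BC BF 84.
Offset 4: leading byte 0xE0 = 11100000 → 3-byte char #2 = E0 B8 8A.
Leading byte 0xE0 = 11100000 matches 1110xxxx → 3-byte sequence.
Byte 1: 0xE0 = 11100000, payload 0000 (4 bits).
Byte 2: 0xB8 = 10111000 (10xxxxxx ✓), payload 111000.
Byte 3: 0x8A = 10001010 (10xxxxxx ✓), payload 001010.
Concatenate: 0000111000001010 = 0xE0A (16 bits → U+0E0A).

U+0E0A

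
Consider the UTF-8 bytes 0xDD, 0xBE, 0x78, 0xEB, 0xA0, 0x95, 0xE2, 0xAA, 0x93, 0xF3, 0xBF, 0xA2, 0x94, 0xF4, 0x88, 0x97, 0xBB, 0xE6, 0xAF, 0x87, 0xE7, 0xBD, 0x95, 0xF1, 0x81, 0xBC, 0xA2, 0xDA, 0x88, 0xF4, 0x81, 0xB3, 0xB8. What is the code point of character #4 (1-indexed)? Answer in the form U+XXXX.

U+2A93

Offset 0: leading byte 0xDD = 11011101 → 2-byte char #1 = DD BE.
Offset 2: leading byte 0x78 = 01111000 → 1-byte char #2 = 78.
Offset 3: leading byte 0xEB = 11101011 → 3-byte char #3 = EB A0 95.
Offset 6: leading byte 0xE2 = 11100010 → 3-byte char #4 = E2 AA 93.
Leading byte 0xE2 = 11100010 matches 1110xxxx → 3-byte sequence.
Byte 1: 0xE2 = 11100010, payload 0010 (4 bits).
Byte 2: 0xAA = 10101010 (10xxxxxx ✓), payload 101010.
Byte 3: 0x93 = 10010011 (10xxxxxx ✓), payload 010011.
Concatenate: 0010101010010011 = 0x2A93 (16 bits → U+2A93).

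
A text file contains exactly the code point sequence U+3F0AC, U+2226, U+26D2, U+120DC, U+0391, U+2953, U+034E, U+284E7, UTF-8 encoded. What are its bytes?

U+3F0AC: 4-byte form → F0 BF 82 AC.
U+2226: 3-byte form → E2 88 A6.
U+26D2: 3-byte form → E2 9B 92.
U+120DC: 4-byte form → F0 92 83 9C.
U+0391: 2-byte form → CE 91.
U+2953: 3-byte form → E2 A5 93.
U+034E: 2-byte form → CD 8E.
U+284E7: 4-byte form → F0 A8 93 A7.
Concatenated (25 bytes): F0 BF 82 AC E2 88 A6 E2 9B 92 F0 92 83 9C CE 91 E2 A5 93 CD 8E F0 A8 93 A7.

F0 BF 82 AC E2 88 A6 E2 9B 92 F0 92 83 9C CE 91 E2 A5 93 CD 8E F0 A8 93 A7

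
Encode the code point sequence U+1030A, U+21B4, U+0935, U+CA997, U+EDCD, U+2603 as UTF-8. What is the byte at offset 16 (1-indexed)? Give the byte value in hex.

1-indexed offset 16 is 0-indexed offset 15.
U+1030A → 4-byte form F0 90 8C 8A at offsets 0–3.
U+21B4 → 3-byte form E2 86 B4 at offsets 4–6.
U+0935 → 3-byte form E0 A4 B5 at offsets 7–9.
U+CA997 → 4-byte form F3 8A A6 97 at offsets 10–13.
U+EDCD → 3-byte form EE B7 8D at offsets 14–16.
Offset 15 falls in char 5's range; it's byte 2 of EE B7 8D = 0xB7.

0xB7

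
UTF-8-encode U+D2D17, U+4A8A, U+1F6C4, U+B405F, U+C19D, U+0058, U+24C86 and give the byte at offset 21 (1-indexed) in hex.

0xA4

1-indexed offset 21 is 0-indexed offset 20.
U+D2D17 → 4-byte form F3 92 B4 97 at offsets 0–3.
U+4A8A → 3-byte form E4 AA 8A at offsets 4–6.
U+1F6C4 → 4-byte form F0 9F 9B 84 at offsets 7–10.
U+B405F → 4-byte form F2 B4 81 9F at offsets 11–14.
U+C19D → 3-byte form EC 86 9D at offsets 15–17.
U+0058 → 1-byte form 58 at offsets 18–18.
U+24C86 → 4-byte form F0 A4 B2 86 at offsets 19–22.
Offset 20 falls in char 7's range; it's byte 2 of F0 A4 B2 86 = 0xA4.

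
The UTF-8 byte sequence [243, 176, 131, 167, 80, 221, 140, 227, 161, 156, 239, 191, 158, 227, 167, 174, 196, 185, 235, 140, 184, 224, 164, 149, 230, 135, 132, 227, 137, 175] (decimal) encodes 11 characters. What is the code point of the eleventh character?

U+326F

Offset 0: leading byte 0xF3 = 11110011 → 4-byte char #1 = F3 B0 83 A7.
Offset 4: leading byte 0x50 = 01010000 → 1-byte char #2 = 50.
Offset 5: leading byte 0xDD = 11011101 → 2-byte char #3 = DD 8C.
Offset 7: leading byte 0xE3 = 11100011 → 3-byte char #4 = E3 A1 9C.
Offset 10: leading byte 0xEF = 11101111 → 3-byte char #5 = EF BF 9E.
Offset 13: leading byte 0xE3 = 11100011 → 3-byte char #6 = E3 A7 AE.
Offset 16: leading byte 0xC4 = 11000100 → 2-byte char #7 = C4 B9.
Offset 18: leading byte 0xEB = 11101011 → 3-byte char #8 = EB 8C B8.
Offset 21: leading byte 0xE0 = 11100000 → 3-byte char #9 = E0 A4 95.
Offset 24: leading byte 0xE6 = 11100110 → 3-byte char #10 = E6 87 84.
Offset 27: leading byte 0xE3 = 11100011 → 3-byte char #11 = E3 89 AF.
Leading byte 0xE3 = 11100011 matches 1110xxxx → 3-byte sequence.
Byte 1: 0xE3 = 11100011, payload 0011 (4 bits).
Byte 2: 0x89 = 10001001 (10xxxxxx ✓), payload 001001.
Byte 3: 0xAF = 10101111 (10xxxxxx ✓), payload 101111.
Concatenate: 0011001001101111 = 0x326F (16 bits → U+326F).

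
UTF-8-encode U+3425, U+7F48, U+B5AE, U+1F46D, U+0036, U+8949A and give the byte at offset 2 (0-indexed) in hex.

0xA5

U+3425 → 3-byte form E3 90 A5 at offsets 0–2.
Offset 2 falls in char 1's range; it's byte 3 of E3 90 A5 = 0xA5.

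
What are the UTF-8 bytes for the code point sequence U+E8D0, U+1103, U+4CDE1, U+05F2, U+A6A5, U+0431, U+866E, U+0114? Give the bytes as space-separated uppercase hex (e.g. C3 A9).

U+E8D0: 3-byte form → EE A3 90.
U+1103: 3-byte form → E1 84 83.
U+4CDE1: 4-byte form → F1 8C B7 A1.
U+05F2: 2-byte form → D7 B2.
U+A6A5: 3-byte form → EA 9A A5.
U+0431: 2-byte form → D0 B1.
U+866E: 3-byte form → E8 99 AE.
U+0114: 2-byte form → C4 94.
Concatenated (22 bytes): EE A3 90 E1 84 83 F1 8C B7 A1 D7 B2 EA 9A A5 D0 B1 E8 99 AE C4 94.

EE A3 90 E1 84 83 F1 8C B7 A1 D7 B2 EA 9A A5 D0 B1 E8 99 AE C4 94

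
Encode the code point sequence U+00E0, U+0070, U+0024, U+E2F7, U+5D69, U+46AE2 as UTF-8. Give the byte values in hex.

C3 A0 70 24 EE 8B B7 E5 B5 A9 F1 86 AB A2

U+00E0: 2-byte form → C3 A0.
U+0070: 1-byte form → 70.
U+0024: 1-byte form → 24.
U+E2F7: 3-byte form → EE 8B B7.
U+5D69: 3-byte form → E5 B5 A9.
U+46AE2: 4-byte form → F1 86 AB A2.
Concatenated (14 bytes): C3 A0 70 24 EE 8B B7 E5 B5 A9 F1 86 AB A2.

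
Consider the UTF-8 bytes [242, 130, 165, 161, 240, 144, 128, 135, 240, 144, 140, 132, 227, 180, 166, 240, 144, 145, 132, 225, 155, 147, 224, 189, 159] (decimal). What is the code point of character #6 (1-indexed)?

Offset 0: leading byte 0xF2 = 11110010 → 4-byte char #1 = F2 82 A5 A1.
Offset 4: leading byte 0xF0 = 11110000 → 4-byte char #2 = F0 90 80 87.
Offset 8: leading byte 0xF0 = 11110000 → 4-byte char #3 = F0 90 8C 84.
Offset 12: leading byte 0xE3 = 11100011 → 3-byte char #4 = E3 B4 A6.
Offset 15: leading byte 0xF0 = 11110000 → 4-byte char #5 = F0 90 91 84.
Offset 19: leading byte 0xE1 = 11100001 → 3-byte char #6 = E1 9B 93.
Leading byte 0xE1 = 11100001 matches 1110xxxx → 3-byte sequence.
Byte 1: 0xE1 = 11100001, payload 0001 (4 bits).
Byte 2: 0x9B = 10011011 (10xxxxxx ✓), payload 011011.
Byte 3: 0x93 = 10010011 (10xxxxxx ✓), payload 010011.
Concatenate: 0001011011010011 = 0x16D3 (16 bits → U+16D3).

U+16D3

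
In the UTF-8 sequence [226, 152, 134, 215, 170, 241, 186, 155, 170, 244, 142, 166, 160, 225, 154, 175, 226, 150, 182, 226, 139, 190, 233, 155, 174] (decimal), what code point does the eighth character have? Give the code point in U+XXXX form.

Offset 0: leading byte 0xE2 = 11100010 → 3-byte char #1 = E2 98 86.
Offset 3: leading byte 0xD7 = 11010111 → 2-byte char #2 = D7 AA.
Offset 5: leading byte 0xF1 = 11110001 → 4-byte char #3 = F1 BA 9B AA.
Offset 9: leading byte 0xF4 = 11110100 → 4-byte char #4 = F4 8E A6 A0.
Offset 13: leading byte 0xE1 = 11100001 → 3-byte char #5 = E1 9A AF.
Offset 16: leading byte 0xE2 = 11100010 → 3-byte char #6 = E2 96 B6.
Offset 19: leading byte 0xE2 = 11100010 → 3-byte char #7 = E2 8B BE.
Offset 22: leading byte 0xE9 = 11101001 → 3-byte char #8 = E9 9B AE.
Leading byte 0xE9 = 11101001 matches 1110xxxx → 3-byte sequence.
Byte 1: 0xE9 = 11101001, payload 1001 (4 bits).
Byte 2: 0x9B = 10011011 (10xxxxxx ✓), payload 011011.
Byte 3: 0xAE = 10101110 (10xxxxxx ✓), payload 101110.
Concatenate: 1001011011101110 = 0x96EE (16 bits → U+96EE).

U+96EE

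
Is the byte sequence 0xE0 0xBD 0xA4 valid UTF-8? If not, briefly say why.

valid

Leading byte 0xE0 = 11100000 → 3-byte form.
Continuation bytes 0xBD=10111101, 0xA4=10100100 all match 10xxxxxx.
Decoded value 0xF64 is ≥ 0x800 (shortest form) and not a surrogate.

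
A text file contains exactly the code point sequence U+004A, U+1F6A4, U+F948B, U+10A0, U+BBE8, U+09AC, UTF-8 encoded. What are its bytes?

4A F0 9F 9A A4 F3 B9 92 8B E1 82 A0 EB AF A8 E0 A6 AC

U+004A: 1-byte form → 4A.
U+1F6A4: 4-byte form → F0 9F 9A A4.
U+F948B: 4-byte form → F3 B9 92 8B.
U+10A0: 3-byte form → E1 82 A0.
U+BBE8: 3-byte form → EB AF A8.
U+09AC: 3-byte form → E0 A6 AC.
Concatenated (18 bytes): 4A F0 9F 9A A4 F3 B9 92 8B E1 82 A0 EB AF A8 E0 A6 AC.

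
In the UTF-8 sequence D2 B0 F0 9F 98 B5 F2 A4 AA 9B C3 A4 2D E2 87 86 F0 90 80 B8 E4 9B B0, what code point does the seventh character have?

Offset 0: leading byte 0xD2 = 11010010 → 2-byte char #1 = D2 B0.
Offset 2: leading byte 0xF0 = 11110000 → 4-byte char #2 = F0 9F 98 B5.
Offset 6: leading byte 0xF2 = 11110010 → 4-byte char #3 = F2 A4 AA 9B.
Offset 10: leading byte 0xC3 = 11000011 → 2-byte char #4 = C3 A4.
Offset 12: leading byte 0x2D = 00101101 → 1-byte char #5 = 2D.
Offset 13: leading byte 0xE2 = 11100010 → 3-byte char #6 = E2 87 86.
Offset 16: leading byte 0xF0 = 11110000 → 4-byte char #7 = F0 90 80 B8.
Leading byte 0xF0 = 11110000 matches 11110xxx → 4-byte sequence.
Byte 1: 0xF0 = 11110000, payload 000 (3 bits).
Byte 2: 0x90 = 10010000 (10xxxxxx ✓), payload 010000.
Byte 3: 0x80 = 10000000 (10xxxxxx ✓), payload 000000.
Byte 4: 0xB8 = 10111000 (10xxxxxx ✓), payload 111000.
Concatenate: 000010000000000111000 = 0x10038 (21 bits → U+10038).

U+10038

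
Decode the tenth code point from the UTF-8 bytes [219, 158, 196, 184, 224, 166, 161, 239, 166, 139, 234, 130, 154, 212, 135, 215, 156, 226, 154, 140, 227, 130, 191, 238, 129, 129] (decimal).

Offset 0: leading byte 0xDB = 11011011 → 2-byte char #1 = DB 9E.
Offset 2: leading byte 0xC4 = 11000100 → 2-byte char #2 = C4 B8.
Offset 4: leading byte 0xE0 = 11100000 → 3-byte char #3 = E0 A6 A1.
Offset 7: leading byte 0xEF = 11101111 → 3-byte char #4 = EF A6 8B.
Offset 10: leading byte 0xEA = 11101010 → 3-byte char #5 = EA 82 9A.
Offset 13: leading byte 0xD4 = 11010100 → 2-byte char #6 = D4 87.
Offset 15: leading byte 0xD7 = 11010111 → 2-byte char #7 = D7 9C.
Offset 17: leading byte 0xE2 = 11100010 → 3-byte char #8 = E2 9A 8C.
Offset 20: leading byte 0xE3 = 11100011 → 3-byte char #9 = E3 82 BF.
Offset 23: leading byte 0xEE = 11101110 → 3-byte char #10 = EE 81 81.
Leading byte 0xEE = 11101110 matches 1110xxxx → 3-byte sequence.
Byte 1: 0xEE = 11101110, payload 1110 (4 bits).
Byte 2: 0x81 = 10000001 (10xxxxxx ✓), payload 000001.
Byte 3: 0x81 = 10000001 (10xxxxxx ✓), payload 000001.
Concatenate: 1110000001000001 = 0xE041 (16 bits → U+E041).

U+E041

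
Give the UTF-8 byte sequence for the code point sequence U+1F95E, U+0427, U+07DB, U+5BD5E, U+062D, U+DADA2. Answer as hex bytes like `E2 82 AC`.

F0 9F A5 9E D0 A7 DF 9B F1 9B B5 9E D8 AD F3 9A B6 A2

U+1F95E: 4-byte form → F0 9F A5 9E.
U+0427: 2-byte form → D0 A7.
U+07DB: 2-byte form → DF 9B.
U+5BD5E: 4-byte form → F1 9B B5 9E.
U+062D: 2-byte form → D8 AD.
U+DADA2: 4-byte form → F3 9A B6 A2.
Concatenated (18 bytes): F0 9F A5 9E D0 A7 DF 9B F1 9B B5 9E D8 AD F3 9A B6 A2.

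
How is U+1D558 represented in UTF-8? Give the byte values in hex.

U+1D558 = 0x1D558 = 120152 decimal. In range U+10000–U+10FFFF → 4-byte form: 11110xxx 10xxxxxx 10xxxxxx 10xxxxxx.
Binary (21 bits): 000011101010101011000.
Split 3+6+6+6: 000 | 011101 | 010101 | 011000.
Byte 1: 11110000 = 0xF0.
Byte 2: 10011101 = 0x9D.
Byte 3: 10010101 = 0x95.
Byte 4: 10011000 = 0x98.

F0 9D 95 98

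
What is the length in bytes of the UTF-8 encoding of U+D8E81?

4

U+D8E81 = 0xD8E81. UTF-8 uses 1 byte below 0x80, 2 below 0x800, 3 below 0x10000, 4 up to 0x10FFFF. 0xD8E81 is in U+10000–U+10FFFF → 4 bytes.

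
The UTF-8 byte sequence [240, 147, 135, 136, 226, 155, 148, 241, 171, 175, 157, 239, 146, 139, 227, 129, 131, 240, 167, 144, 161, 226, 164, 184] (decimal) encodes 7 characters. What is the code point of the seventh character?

U+2938

Offset 0: leading byte 0xF0 = 11110000 → 4-byte char #1 = F0 93 87 88.
Offset 4: leading byte 0xE2 = 11100010 → 3-byte char #2 = E2 9B 94.
Offset 7: leading byte 0xF1 = 11110001 → 4-byte char #3 = F1 AB AF 9D.
Offset 11: leading byte 0xEF = 11101111 → 3-byte char #4 = EF 92 8B.
Offset 14: leading byte 0xE3 = 11100011 → 3-byte char #5 = E3 81 83.
Offset 17: leading byte 0xF0 = 11110000 → 4-byte char #6 = F0 A7 90 A1.
Offset 21: leading byte 0xE2 = 11100010 → 3-byte char #7 = E2 A4 B8.
Leading byte 0xE2 = 11100010 matches 1110xxxx → 3-byte sequence.
Byte 1: 0xE2 = 11100010, payload 0010 (4 bits).
Byte 2: 0xA4 = 10100100 (10xxxxxx ✓), payload 100100.
Byte 3: 0xB8 = 10111000 (10xxxxxx ✓), payload 111000.
Concatenate: 0010100100111000 = 0x2938 (16 bits → U+2938).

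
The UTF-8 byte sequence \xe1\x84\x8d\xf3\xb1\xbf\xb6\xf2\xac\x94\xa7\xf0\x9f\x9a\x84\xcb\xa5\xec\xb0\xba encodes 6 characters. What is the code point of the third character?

U+AC527

Offset 0: leading byte 0xE1 = 11100001 → 3-byte char #1 = E1 84 8D.
Offset 3: leading byte 0xF3 = 11110011 → 4-byte char #2 = F3 B1 BF B6.
Offset 7: leading byte 0xF2 = 11110010 → 4-byte char #3 = F2 AC 94 A7.
Leading byte 0xF2 = 11110010 matches 11110xxx → 4-byte sequence.
Byte 1: 0xF2 = 11110010, payload 010 (3 bits).
Byte 2: 0xAC = 10101100 (10xxxxxx ✓), payload 101100.
Byte 3: 0x94 = 10010100 (10xxxxxx ✓), payload 010100.
Byte 4: 0xA7 = 10100111 (10xxxxxx ✓), payload 100111.
Concatenate: 010101100010100100111 = 0xAC527 (21 bits → U+AC527).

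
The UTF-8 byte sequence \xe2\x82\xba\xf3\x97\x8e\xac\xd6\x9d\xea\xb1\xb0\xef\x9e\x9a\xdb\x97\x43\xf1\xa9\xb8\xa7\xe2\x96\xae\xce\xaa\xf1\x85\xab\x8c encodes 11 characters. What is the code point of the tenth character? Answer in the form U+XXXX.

U+03AA

Offset 0: leading byte 0xE2 = 11100010 → 3-byte char #1 = E2 82 BA.
Offset 3: leading byte 0xF3 = 11110011 → 4-byte char #2 = F3 97 8E AC.
Offset 7: leading byte 0xD6 = 11010110 → 2-byte char #3 = D6 9D.
Offset 9: leading byte 0xEA = 11101010 → 3-byte char #4 = EA B1 B0.
Offset 12: leading byte 0xEF = 11101111 → 3-byte char #5 = EF 9E 9A.
Offset 15: leading byte 0xDB = 11011011 → 2-byte char #6 = DB 97.
Offset 17: leading byte 0x43 = 01000011 → 1-byte char #7 = 43.
Offset 18: leading byte 0xF1 = 11110001 → 4-byte char #8 = F1 A9 B8 A7.
Offset 22: leading byte 0xE2 = 11100010 → 3-byte char #9 = E2 96 AE.
Offset 25: leading byte 0xCE = 11001110 → 2-byte char #10 = CE AA.
Leading byte 0xCE = 11001110 matches 110xxxxx → 2-byte sequence.
Byte 1: 0xCE = 11001110, payload 01110 (5 bits).
Byte 2: 0xAA = 10101010 (10xxxxxx ✓), payload 101010.
Concatenate: 01110101010 = 0x3AA (11 bits → U+03AA).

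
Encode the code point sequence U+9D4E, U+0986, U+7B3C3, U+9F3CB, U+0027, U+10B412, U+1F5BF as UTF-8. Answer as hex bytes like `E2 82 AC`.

U+9D4E: 3-byte form → E9 B5 8E.
U+0986: 3-byte form → E0 A6 86.
U+7B3C3: 4-byte form → F1 BB 8F 83.
U+9F3CB: 4-byte form → F2 9F 8F 8B.
U+0027: 1-byte form → 27.
U+10B412: 4-byte form → F4 8B 90 92.
U+1F5BF: 4-byte form → F0 9F 96 BF.
Concatenated (23 bytes): E9 B5 8E E0 A6 86 F1 BB 8F 83 F2 9F 8F 8B 27 F4 8B 90 92 F0 9F 96 BF.

E9 B5 8E E0 A6 86 F1 BB 8F 83 F2 9F 8F 8B 27 F4 8B 90 92 F0 9F 96 BF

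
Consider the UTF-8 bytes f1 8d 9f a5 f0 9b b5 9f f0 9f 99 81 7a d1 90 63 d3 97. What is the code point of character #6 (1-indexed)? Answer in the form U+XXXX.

U+0063

Offset 0: leading byte 0xF1 = 11110001 → 4-byte char #1 = F1 8D 9F A5.
Offset 4: leading byte 0xF0 = 11110000 → 4-byte char #2 = F0 9B B5 9F.
Offset 8: leading byte 0xF0 = 11110000 → 4-byte char #3 = F0 9F 99 81.
Offset 12: leading byte 0x7A = 01111010 → 1-byte char #4 = 7A.
Offset 13: leading byte 0xD1 = 11010001 → 2-byte char #5 = D1 90.
Offset 15: leading byte 0x63 = 01100011 → 1-byte char #6 = 63.
Leading byte 0x63 = 01100011 matches 0xxxxxxx → 1-byte sequence.
Byte 1: 0x63 = 01100011, payload 1100011 (7 bits).
Concatenate: 1100011 = 0x63 (7 bits → U+0063).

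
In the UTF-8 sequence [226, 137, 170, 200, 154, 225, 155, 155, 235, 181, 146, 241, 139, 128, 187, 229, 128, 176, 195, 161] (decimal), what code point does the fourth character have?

U+BD52

Offset 0: leading byte 0xE2 = 11100010 → 3-byte char #1 = E2 89 AA.
Offset 3: leading byte 0xC8 = 11001000 → 2-byte char #2 = C8 9A.
Offset 5: leading byte 0xE1 = 11100001 → 3-byte char #3 = E1 9B 9B.
Offset 8: leading byte 0xEB = 11101011 → 3-byte char #4 = EB B5 92.
Leading byte 0xEB = 11101011 matches 1110xxxx → 3-byte sequence.
Byte 1: 0xEB = 11101011, payload 1011 (4 bits).
Byte 2: 0xB5 = 10110101 (10xxxxxx ✓), payload 110101.
Byte 3: 0x92 = 10010010 (10xxxxxx ✓), payload 010010.
Concatenate: 1011110101010010 = 0xBD52 (16 bits → U+BD52).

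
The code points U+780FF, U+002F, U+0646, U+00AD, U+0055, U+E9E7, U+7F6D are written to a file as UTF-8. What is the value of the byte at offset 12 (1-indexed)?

1-indexed offset 12 is 0-indexed offset 11.
U+780FF → 4-byte form F1 B8 83 BF at offsets 0–3.
U+002F → 1-byte form 2F at offsets 4–4.
U+0646 → 2-byte form D9 86 at offsets 5–6.
U+00AD → 2-byte form C2 AD at offsets 7–8.
U+0055 → 1-byte form 55 at offsets 9–9.
U+E9E7 → 3-byte form EE A7 A7 at offsets 10–12.
Offset 11 falls in char 6's range; it's byte 2 of EE A7 A7 = 0xA7.

0xA7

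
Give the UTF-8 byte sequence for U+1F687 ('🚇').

F0 9F 9A 87

U+1F687 = 0x1F687 = 128647 decimal. In range U+10000–U+10FFFF → 4-byte form: 11110xxx 10xxxxxx 10xxxxxx 10xxxxxx.
Binary (21 bits): 000011111011010000111.
Split 3+6+6+6: 000 | 011111 | 011010 | 000111.
Byte 1: 11110000 = 0xF0.
Byte 2: 10011111 = 0x9F.
Byte 3: 10011010 = 0x9A.
Byte 4: 10000111 = 0x87.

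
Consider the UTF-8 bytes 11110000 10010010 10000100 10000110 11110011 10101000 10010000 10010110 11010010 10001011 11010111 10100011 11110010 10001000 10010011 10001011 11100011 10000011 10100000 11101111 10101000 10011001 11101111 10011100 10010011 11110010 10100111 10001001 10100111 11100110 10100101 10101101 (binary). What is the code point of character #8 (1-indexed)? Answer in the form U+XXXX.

U+F713

Offset 0: leading byte 0xF0 = 11110000 → 4-byte char #1 = F0 92 84 86.
Offset 4: leading byte 0xF3 = 11110011 → 4-byte char #2 = F3 A8 90 96.
Offset 8: leading byte 0xD2 = 11010010 → 2-byte char #3 = D2 8B.
Offset 10: leading byte 0xD7 = 11010111 → 2-byte char #4 = D7 A3.
Offset 12: leading byte 0xF2 = 11110010 → 4-byte char #5 = F2 88 93 8B.
Offset 16: leading byte 0xE3 = 11100011 → 3-byte char #6 = E3 83 A0.
Offset 19: leading byte 0xEF = 11101111 → 3-byte char #7 = EF A8 99.
Offset 22: leading byte 0xEF = 11101111 → 3-byte char #8 = EF 9C 93.
Leading byte 0xEF = 11101111 matches 1110xxxx → 3-byte sequence.
Byte 1: 0xEF = 11101111, payload 1111 (4 bits).
Byte 2: 0x9C = 10011100 (10xxxxxx ✓), payload 011100.
Byte 3: 0x93 = 10010011 (10xxxxxx ✓), payload 010011.
Concatenate: 1111011100010011 = 0xF713 (16 bits → U+F713).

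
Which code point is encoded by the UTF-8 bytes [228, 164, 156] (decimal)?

U+491C

Leading byte 0xE4 = 11100100 matches 1110xxxx → 3-byte sequence.
Byte 1: 0xE4 = 11100100, payload 0100 (4 bits).
Byte 2: 0xA4 = 10100100 (10xxxxxx ✓), payload 100100.
Byte 3: 0x9C = 10011100 (10xxxxxx ✓), payload 011100.
Concatenate: 0100100100011100 = 0x491C (16 bits → U+491C).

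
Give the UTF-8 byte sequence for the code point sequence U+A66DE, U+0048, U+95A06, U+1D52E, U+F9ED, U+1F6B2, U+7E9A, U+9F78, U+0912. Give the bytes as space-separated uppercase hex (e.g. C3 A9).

F2 A6 9B 9E 48 F2 95 A8 86 F0 9D 94 AE EF A7 AD F0 9F 9A B2 E7 BA 9A E9 BD B8 E0 A4 92

U+A66DE: 4-byte form → F2 A6 9B 9E.
U+0048: 1-byte form → 48.
U+95A06: 4-byte form → F2 95 A8 86.
U+1D52E: 4-byte form → F0 9D 94 AE.
U+F9ED: 3-byte form → EF A7 AD.
U+1F6B2: 4-byte form → F0 9F 9A B2.
U+7E9A: 3-byte form → E7 BA 9A.
U+9F78: 3-byte form → E9 BD B8.
U+0912: 3-byte form → E0 A4 92.
Concatenated (29 bytes): F2 A6 9B 9E 48 F2 95 A8 86 F0 9D 94 AE EF A7 AD F0 9F 9A B2 E7 BA 9A E9 BD B8 E0 A4 92.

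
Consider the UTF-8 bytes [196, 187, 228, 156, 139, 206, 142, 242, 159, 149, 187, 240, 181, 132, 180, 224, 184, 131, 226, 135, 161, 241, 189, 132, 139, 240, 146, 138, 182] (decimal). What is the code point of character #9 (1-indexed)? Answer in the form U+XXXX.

U+122B6

Offset 0: leading byte 0xC4 = 11000100 → 2-byte char #1 = C4 BB.
Offset 2: leading byte 0xE4 = 11100100 → 3-byte char #2 = E4 9C 8B.
Offset 5: leading byte 0xCE = 11001110 → 2-byte char #3 = CE 8E.
Offset 7: leading byte 0xF2 = 11110010 → 4-byte char #4 = F2 9F 95 BB.
Offset 11: leading byte 0xF0 = 11110000 → 4-byte char #5 = F0 B5 84 B4.
Offset 15: leading byte 0xE0 = 11100000 → 3-byte char #6 = E0 B8 83.
Offset 18: leading byte 0xE2 = 11100010 → 3-byte char #7 = E2 87 A1.
Offset 21: leading byte 0xF1 = 11110001 → 4-byte char #8 = F1 BD 84 8B.
Offset 25: leading byte 0xF0 = 11110000 → 4-byte char #9 = F0 92 8A B6.
Leading byte 0xF0 = 11110000 matches 11110xxx → 4-byte sequence.
Byte 1: 0xF0 = 11110000, payload 000 (3 bits).
Byte 2: 0x92 = 10010010 (10xxxxxx ✓), payload 010010.
Byte 3: 0x8A = 10001010 (10xxxxxx ✓), payload 001010.
Byte 4: 0xB6 = 10110110 (10xxxxxx ✓), payload 110110.
Concatenate: 000010010001010110110 = 0x122B6 (21 bits → U+122B6).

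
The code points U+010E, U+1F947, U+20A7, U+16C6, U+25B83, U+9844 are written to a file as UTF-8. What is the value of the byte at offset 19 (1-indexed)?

1-indexed offset 19 is 0-indexed offset 18.
U+010E → 2-byte form C4 8E at offsets 0–1.
U+1F947 → 4-byte form F0 9F A5 87 at offsets 2–5.
U+20A7 → 3-byte form E2 82 A7 at offsets 6–8.
U+16C6 → 3-byte form E1 9B 86 at offsets 9–11.
U+25B83 → 4-byte form F0 A5 AE 83 at offsets 12–15.
U+9844 → 3-byte form E9 A1 84 at offsets 16–18.
Offset 18 falls in char 6's range; it's byte 3 of E9 A1 84 = 0x84.

0x84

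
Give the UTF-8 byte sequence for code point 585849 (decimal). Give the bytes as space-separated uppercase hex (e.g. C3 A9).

U+8F079 = 0x8F079 = 585849 decimal. In range U+10000–U+10FFFF → 4-byte form: 11110xxx 10xxxxxx 10xxxxxx 10xxxxxx.
Binary (21 bits): 010001111000001111001.
Split 3+6+6+6: 010 | 001111 | 000001 | 111001.
Byte 1: 11110010 = 0xF2.
Byte 2: 10001111 = 0x8F.
Byte 3: 10000001 = 0x81.
Byte 4: 10111001 = 0xB9.

F2 8F 81 B9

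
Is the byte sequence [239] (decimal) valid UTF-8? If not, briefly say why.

Leading byte 0xEF = 11101111 → 3-byte form, but only 1 byte is present.

invalid (sequence truncated)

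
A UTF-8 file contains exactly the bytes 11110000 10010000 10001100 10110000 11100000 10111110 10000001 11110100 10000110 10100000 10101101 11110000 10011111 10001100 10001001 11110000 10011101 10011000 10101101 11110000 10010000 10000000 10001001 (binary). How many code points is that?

Byte at offset 0: 0xF0 = 11110000 → 4-byte char (#1). Advance 4.
Byte at offset 4: 0xE0 = 11100000 → 3-byte char (#2). Advance 3.
Byte at offset 7: 0xF4 = 11110100 → 4-byte char (#3). Advance 4.
Byte at offset 11: 0xF0 = 11110000 → 4-byte char (#4). Advance 4.
Byte at offset 15: 0xF0 = 11110000 → 4-byte char (#5). Advance 4.
Byte at offset 19: 0xF0 = 11110000 → 4-byte char (#6). Advance 4.
Reached end at offset 23 after 6 code points.

6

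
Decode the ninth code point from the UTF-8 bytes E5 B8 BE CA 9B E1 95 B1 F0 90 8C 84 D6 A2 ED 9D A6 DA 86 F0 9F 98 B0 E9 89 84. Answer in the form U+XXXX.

U+9244

Offset 0: leading byte 0xE5 = 11100101 → 3-byte char #1 = E5 B8 BE.
Offset 3: leading byte 0xCA = 11001010 → 2-byte char #2 = CA 9B.
Offset 5: leading byte 0xE1 = 11100001 → 3-byte char #3 = E1 95 B1.
Offset 8: leading byte 0xF0 = 11110000 → 4-byte char #4 = F0 90 8C 84.
Offset 12: leading byte 0xD6 = 11010110 → 2-byte char #5 = D6 A2.
Offset 14: leading byte 0xED = 11101101 → 3-byte char #6 = ED 9D A6.
Offset 17: leading byte 0xDA = 11011010 → 2-byte char #7 = DA 86.
Offset 19: leading byte 0xF0 = 11110000 → 4-byte char #8 = F0 9F 98 B0.
Offset 23: leading byte 0xE9 = 11101001 → 3-byte char #9 = E9 89 84.
Leading byte 0xE9 = 11101001 matches 1110xxxx → 3-byte sequence.
Byte 1: 0xE9 = 11101001, payload 1001 (4 bits).
Byte 2: 0x89 = 10001001 (10xxxxxx ✓), payload 001001.
Byte 3: 0x84 = 10000100 (10xxxxxx ✓), payload 000100.
Concatenate: 1001001001000100 = 0x9244 (16 bits → U+9244).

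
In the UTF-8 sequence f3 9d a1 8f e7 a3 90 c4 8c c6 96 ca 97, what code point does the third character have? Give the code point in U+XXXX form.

Offset 0: leading byte 0xF3 = 11110011 → 4-byte char #1 = F3 9D A1 8F.
Offset 4: leading byte 0xE7 = 11100111 → 3-byte char #2 = E7 A3 90.
Offset 7: leading byte 0xC4 = 11000100 → 2-byte char #3 = C4 8C.
Leading byte 0xC4 = 11000100 matches 110xxxxx → 2-byte sequence.
Byte 1: 0xC4 = 11000100, payload 00100 (5 bits).
Byte 2: 0x8C = 10001100 (10xxxxxx ✓), payload 001100.
Concatenate: 00100001100 = 0x10C (11 bits → U+010C).

U+010C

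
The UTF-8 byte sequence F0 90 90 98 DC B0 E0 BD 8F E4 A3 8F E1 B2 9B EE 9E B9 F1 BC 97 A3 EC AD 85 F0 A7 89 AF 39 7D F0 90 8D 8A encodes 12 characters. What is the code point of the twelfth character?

Offset 0: leading byte 0xF0 = 11110000 → 4-byte char #1 = F0 90 90 98.
Offset 4: leading byte 0xDC = 11011100 → 2-byte char #2 = DC B0.
Offset 6: leading byte 0xE0 = 11100000 → 3-byte char #3 = E0 BD 8F.
Offset 9: leading byte 0xE4 = 11100100 → 3-byte char #4 = E4 A3 8F.
Offset 12: leading byte 0xE1 = 11100001 → 3-byte char #5 = E1 B2 9B.
Offset 15: leading byte 0xEE = 11101110 → 3-byte char #6 = EE 9E B9.
Offset 18: leading byte 0xF1 = 11110001 → 4-byte char #7 = F1 BC 97 A3.
Offset 22: leading byte 0xEC = 11101100 → 3-byte char #8 = EC AD 85.
Offset 25: leading byte 0xF0 = 11110000 → 4-byte char #9 = F0 A7 89 AF.
Offset 29: leading byte 0x39 = 00111001 → 1-byte char #10 = 39.
Offset 30: leading byte 0x7D = 01111101 → 1-byte char #11 = 7D.
Offset 31: leading byte 0xF0 = 11110000 → 4-byte char #12 = F0 90 8D 8A.
Leading byte 0xF0 = 11110000 matches 11110xxx → 4-byte sequence.
Byte 1: 0xF0 = 11110000, payload 000 (3 bits).
Byte 2: 0x90 = 10010000 (10xxxxxx ✓), payload 010000.
Byte 3: 0x8D = 10001101 (10xxxxxx ✓), payload 001101.
Byte 4: 0x8A = 10001010 (10xxxxxx ✓), payload 001010.
Concatenate: 000010000001101001010 = 0x1034A (21 bits → U+1034A).

U+1034A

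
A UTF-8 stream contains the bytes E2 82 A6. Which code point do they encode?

U+20A6

Leading byte 0xE2 = 11100010 matches 1110xxxx → 3-byte sequence.
Byte 1: 0xE2 = 11100010, payload 0010 (4 bits).
Byte 2: 0x82 = 10000010 (10xxxxxx ✓), payload 000010.
Byte 3: 0xA6 = 10100110 (10xxxxxx ✓), payload 100110.
Concatenate: 0010000010100110 = 0x20A6 (16 bits → U+20A6).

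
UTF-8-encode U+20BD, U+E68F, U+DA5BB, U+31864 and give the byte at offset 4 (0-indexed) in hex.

0x9A

U+20BD → 3-byte form E2 82 BD at offsets 0–2.
U+E68F → 3-byte form EE 9A 8F at offsets 3–5.
Offset 4 falls in char 2's range; it's byte 2 of EE 9A 8F = 0x9A.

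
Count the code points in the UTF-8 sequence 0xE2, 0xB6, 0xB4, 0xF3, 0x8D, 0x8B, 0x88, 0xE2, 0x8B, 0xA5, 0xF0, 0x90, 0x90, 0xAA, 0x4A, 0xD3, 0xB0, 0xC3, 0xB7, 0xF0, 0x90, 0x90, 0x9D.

Byte at offset 0: 0xE2 = 11100010 → 3-byte char (#1). Advance 3.
Byte at offset 3: 0xF3 = 11110011 → 4-byte char (#2). Advance 4.
Byte at offset 7: 0xE2 = 11100010 → 3-byte char (#3). Advance 3.
Byte at offset 10: 0xF0 = 11110000 → 4-byte char (#4). Advance 4.
Byte at offset 14: 0x4A = 01001010 → 1-byte char (#5). Advance 1.
Byte at offset 15: 0xD3 = 11010011 → 2-byte char (#6). Advance 2.
Byte at offset 17: 0xC3 = 11000011 → 2-byte char (#7). Advance 2.
Byte at offset 19: 0xF0 = 11110000 → 4-byte char (#8). Advance 4.
Reached end at offset 23 after 8 code points.

8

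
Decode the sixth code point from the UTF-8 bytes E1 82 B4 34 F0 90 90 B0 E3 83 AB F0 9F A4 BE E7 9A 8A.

Offset 0: leading byte 0xE1 = 11100001 → 3-byte char #1 = E1 82 B4.
Offset 3: leading byte 0x34 = 00110100 → 1-byte char #2 = 34.
Offset 4: leading byte 0xF0 = 11110000 → 4-byte char #3 = F0 90 90 B0.
Offset 8: leading byte 0xE3 = 11100011 → 3-byte char #4 = E3 83 AB.
Offset 11: leading byte 0xF0 = 11110000 → 4-byte char #5 = F0 9F A4 BE.
Offset 15: leading byte 0xE7 = 11100111 → 3-byte char #6 = E7 9A 8A.
Leading byte 0xE7 = 11100111 matches 1110xxxx → 3-byte sequence.
Byte 1: 0xE7 = 11100111, payload 0111 (4 bits).
Byte 2: 0x9A = 10011010 (10xxxxxx ✓), payload 011010.
Byte 3: 0x8A = 10001010 (10xxxxxx ✓), payload 001010.
Concatenate: 0111011010001010 = 0x768A (16 bits → U+768A).

U+768A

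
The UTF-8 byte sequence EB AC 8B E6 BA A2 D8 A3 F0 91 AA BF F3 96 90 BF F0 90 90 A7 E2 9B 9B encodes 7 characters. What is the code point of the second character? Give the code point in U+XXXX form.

U+6EA2

Offset 0: leading byte 0xEB = 11101011 → 3-byte char #1 = EB AC 8B.
Offset 3: leading byte 0xE6 = 11100110 → 3-byte char #2 = E6 BA A2.
Leading byte 0xE6 = 11100110 matches 1110xxxx → 3-byte sequence.
Byte 1: 0xE6 = 11100110, payload 0110 (4 bits).
Byte 2: 0xBA = 10111010 (10xxxxxx ✓), payload 111010.
Byte 3: 0xA2 = 10100010 (10xxxxxx ✓), payload 100010.
Concatenate: 0110111010100010 = 0x6EA2 (16 bits → U+6EA2).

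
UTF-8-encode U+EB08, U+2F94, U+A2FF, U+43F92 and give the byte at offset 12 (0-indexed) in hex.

U+EB08 → 3-byte form EE AC 88 at offsets 0–2.
U+2F94 → 3-byte form E2 BE 94 at offsets 3–5.
U+A2FF → 3-byte form EA 8B BF at offsets 6–8.
U+43F92 → 4-byte form F1 83 BE 92 at offsets 9–12.
Offset 12 falls in char 4's range; it's byte 4 of F1 83 BE 92 = 0x92.

0x92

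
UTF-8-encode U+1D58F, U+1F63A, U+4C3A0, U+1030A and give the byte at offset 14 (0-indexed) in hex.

0x8C

U+1D58F → 4-byte form F0 9D 96 8F at offsets 0–3.
U+1F63A → 4-byte form F0 9F 98 BA at offsets 4–7.
U+4C3A0 → 4-byte form F1 8C 8E A0 at offsets 8–11.
U+1030A → 4-byte form F0 90 8C 8A at offsets 12–15.
Offset 14 falls in char 4's range; it's byte 3 of F0 90 8C 8A = 0x8C.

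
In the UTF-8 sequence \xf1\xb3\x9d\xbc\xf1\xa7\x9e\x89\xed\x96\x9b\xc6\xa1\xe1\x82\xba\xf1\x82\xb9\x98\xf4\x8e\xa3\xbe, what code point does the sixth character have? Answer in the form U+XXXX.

U+42E58

Offset 0: leading byte 0xF1 = 11110001 → 4-byte char #1 = F1 B3 9D BC.
Offset 4: leading byte 0xF1 = 11110001 → 4-byte char #2 = F1 A7 9E 89.
Offset 8: leading byte 0xED = 11101101 → 3-byte char #3 = ED 96 9B.
Offset 11: leading byte 0xC6 = 11000110 → 2-byte char #4 = C6 A1.
Offset 13: leading byte 0xE1 = 11100001 → 3-byte char #5 = E1 82 BA.
Offset 16: leading byte 0xF1 = 11110001 → 4-byte char #6 = F1 82 B9 98.
Leading byte 0xF1 = 11110001 matches 11110xxx → 4-byte sequence.
Byte 1: 0xF1 = 11110001, payload 001 (3 bits).
Byte 2: 0x82 = 10000010 (10xxxxxx ✓), payload 000010.
Byte 3: 0xB9 = 10111001 (10xxxxxx ✓), payload 111001.
Byte 4: 0x98 = 10011000 (10xxxxxx ✓), payload 011000.
Concatenate: 001000010111001011000 = 0x42E58 (21 bits → U+42E58).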